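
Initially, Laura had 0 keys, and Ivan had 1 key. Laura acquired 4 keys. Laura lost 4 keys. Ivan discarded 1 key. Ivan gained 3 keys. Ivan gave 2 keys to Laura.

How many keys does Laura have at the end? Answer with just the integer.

Tracking counts step by step:
Start: Laura=0, Ivan=1
Event 1 (Laura +4): Laura: 0 -> 4. State: Laura=4, Ivan=1
Event 2 (Laura -4): Laura: 4 -> 0. State: Laura=0, Ivan=1
Event 3 (Ivan -1): Ivan: 1 -> 0. State: Laura=0, Ivan=0
Event 4 (Ivan +3): Ivan: 0 -> 3. State: Laura=0, Ivan=3
Event 5 (Ivan -> Laura, 2): Ivan: 3 -> 1, Laura: 0 -> 2. State: Laura=2, Ivan=1

Laura's final count: 2

Answer: 2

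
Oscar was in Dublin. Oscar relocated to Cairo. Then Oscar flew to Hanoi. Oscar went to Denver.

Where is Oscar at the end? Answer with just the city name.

Answer: Denver

Derivation:
Tracking Oscar's location:
Start: Oscar is in Dublin.
After move 1: Dublin -> Cairo. Oscar is in Cairo.
After move 2: Cairo -> Hanoi. Oscar is in Hanoi.
After move 3: Hanoi -> Denver. Oscar is in Denver.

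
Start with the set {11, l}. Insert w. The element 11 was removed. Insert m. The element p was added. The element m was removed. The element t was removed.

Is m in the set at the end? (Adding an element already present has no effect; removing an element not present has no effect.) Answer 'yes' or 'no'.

Tracking the set through each operation:
Start: {11, l}
Event 1 (add w): added. Set: {11, l, w}
Event 2 (remove 11): removed. Set: {l, w}
Event 3 (add m): added. Set: {l, m, w}
Event 4 (add p): added. Set: {l, m, p, w}
Event 5 (remove m): removed. Set: {l, p, w}
Event 6 (remove t): not present, no change. Set: {l, p, w}

Final set: {l, p, w} (size 3)
m is NOT in the final set.

Answer: no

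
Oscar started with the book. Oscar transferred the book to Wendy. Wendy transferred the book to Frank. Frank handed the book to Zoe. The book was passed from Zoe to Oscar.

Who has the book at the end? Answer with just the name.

Tracking the book through each event:
Start: Oscar has the book.
After event 1: Wendy has the book.
After event 2: Frank has the book.
After event 3: Zoe has the book.
After event 4: Oscar has the book.

Answer: Oscar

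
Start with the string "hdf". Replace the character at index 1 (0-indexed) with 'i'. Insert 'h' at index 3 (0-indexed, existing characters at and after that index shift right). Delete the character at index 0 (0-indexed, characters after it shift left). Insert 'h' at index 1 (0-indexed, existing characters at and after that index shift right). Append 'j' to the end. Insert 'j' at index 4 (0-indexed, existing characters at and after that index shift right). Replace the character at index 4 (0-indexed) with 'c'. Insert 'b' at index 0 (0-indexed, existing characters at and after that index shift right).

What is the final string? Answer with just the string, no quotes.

Applying each edit step by step:
Start: "hdf"
Op 1 (replace idx 1: 'd' -> 'i'): "hdf" -> "hif"
Op 2 (insert 'h' at idx 3): "hif" -> "hifh"
Op 3 (delete idx 0 = 'h'): "hifh" -> "ifh"
Op 4 (insert 'h' at idx 1): "ifh" -> "ihfh"
Op 5 (append 'j'): "ihfh" -> "ihfhj"
Op 6 (insert 'j' at idx 4): "ihfhj" -> "ihfhjj"
Op 7 (replace idx 4: 'j' -> 'c'): "ihfhjj" -> "ihfhcj"
Op 8 (insert 'b' at idx 0): "ihfhcj" -> "bihfhcj"

Answer: bihfhcj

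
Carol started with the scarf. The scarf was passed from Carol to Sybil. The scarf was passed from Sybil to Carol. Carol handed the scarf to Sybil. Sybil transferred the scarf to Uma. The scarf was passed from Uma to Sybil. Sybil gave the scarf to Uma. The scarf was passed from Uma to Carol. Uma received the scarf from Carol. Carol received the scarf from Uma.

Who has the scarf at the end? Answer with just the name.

Answer: Carol

Derivation:
Tracking the scarf through each event:
Start: Carol has the scarf.
After event 1: Sybil has the scarf.
After event 2: Carol has the scarf.
After event 3: Sybil has the scarf.
After event 4: Uma has the scarf.
After event 5: Sybil has the scarf.
After event 6: Uma has the scarf.
After event 7: Carol has the scarf.
After event 8: Uma has the scarf.
After event 9: Carol has the scarf.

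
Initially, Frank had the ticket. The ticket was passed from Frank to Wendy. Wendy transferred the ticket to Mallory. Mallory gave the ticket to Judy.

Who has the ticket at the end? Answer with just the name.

Tracking the ticket through each event:
Start: Frank has the ticket.
After event 1: Wendy has the ticket.
After event 2: Mallory has the ticket.
After event 3: Judy has the ticket.

Answer: Judy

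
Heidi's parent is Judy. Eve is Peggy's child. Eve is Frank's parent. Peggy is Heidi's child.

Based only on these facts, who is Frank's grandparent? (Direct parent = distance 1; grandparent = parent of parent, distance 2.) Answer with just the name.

Answer: Peggy

Derivation:
Reconstructing the parent chain from the given facts:
  Judy -> Heidi -> Peggy -> Eve -> Frank
(each arrow means 'parent of the next')
Positions in the chain (0 = top):
  position of Judy: 0
  position of Heidi: 1
  position of Peggy: 2
  position of Eve: 3
  position of Frank: 4

Frank is at position 4; the grandparent is 2 steps up the chain, i.e. position 2: Peggy.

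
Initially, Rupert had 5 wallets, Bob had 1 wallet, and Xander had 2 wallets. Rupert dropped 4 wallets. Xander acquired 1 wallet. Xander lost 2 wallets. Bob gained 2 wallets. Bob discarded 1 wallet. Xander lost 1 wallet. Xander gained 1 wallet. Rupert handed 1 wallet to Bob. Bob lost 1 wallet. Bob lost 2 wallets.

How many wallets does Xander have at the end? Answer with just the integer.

Tracking counts step by step:
Start: Rupert=5, Bob=1, Xander=2
Event 1 (Rupert -4): Rupert: 5 -> 1. State: Rupert=1, Bob=1, Xander=2
Event 2 (Xander +1): Xander: 2 -> 3. State: Rupert=1, Bob=1, Xander=3
Event 3 (Xander -2): Xander: 3 -> 1. State: Rupert=1, Bob=1, Xander=1
Event 4 (Bob +2): Bob: 1 -> 3. State: Rupert=1, Bob=3, Xander=1
Event 5 (Bob -1): Bob: 3 -> 2. State: Rupert=1, Bob=2, Xander=1
Event 6 (Xander -1): Xander: 1 -> 0. State: Rupert=1, Bob=2, Xander=0
Event 7 (Xander +1): Xander: 0 -> 1. State: Rupert=1, Bob=2, Xander=1
Event 8 (Rupert -> Bob, 1): Rupert: 1 -> 0, Bob: 2 -> 3. State: Rupert=0, Bob=3, Xander=1
Event 9 (Bob -1): Bob: 3 -> 2. State: Rupert=0, Bob=2, Xander=1
Event 10 (Bob -2): Bob: 2 -> 0. State: Rupert=0, Bob=0, Xander=1

Xander's final count: 1

Answer: 1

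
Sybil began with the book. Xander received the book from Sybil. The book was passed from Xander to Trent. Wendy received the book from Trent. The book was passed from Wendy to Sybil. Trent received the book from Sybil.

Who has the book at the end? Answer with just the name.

Tracking the book through each event:
Start: Sybil has the book.
After event 1: Xander has the book.
After event 2: Trent has the book.
After event 3: Wendy has the book.
After event 4: Sybil has the book.
After event 5: Trent has the book.

Answer: Trent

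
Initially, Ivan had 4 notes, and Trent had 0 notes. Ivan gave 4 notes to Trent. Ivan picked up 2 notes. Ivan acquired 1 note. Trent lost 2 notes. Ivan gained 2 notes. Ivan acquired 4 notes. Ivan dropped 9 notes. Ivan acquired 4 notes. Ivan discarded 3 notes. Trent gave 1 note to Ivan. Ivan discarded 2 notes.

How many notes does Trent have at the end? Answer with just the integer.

Answer: 1

Derivation:
Tracking counts step by step:
Start: Ivan=4, Trent=0
Event 1 (Ivan -> Trent, 4): Ivan: 4 -> 0, Trent: 0 -> 4. State: Ivan=0, Trent=4
Event 2 (Ivan +2): Ivan: 0 -> 2. State: Ivan=2, Trent=4
Event 3 (Ivan +1): Ivan: 2 -> 3. State: Ivan=3, Trent=4
Event 4 (Trent -2): Trent: 4 -> 2. State: Ivan=3, Trent=2
Event 5 (Ivan +2): Ivan: 3 -> 5. State: Ivan=5, Trent=2
Event 6 (Ivan +4): Ivan: 5 -> 9. State: Ivan=9, Trent=2
Event 7 (Ivan -9): Ivan: 9 -> 0. State: Ivan=0, Trent=2
Event 8 (Ivan +4): Ivan: 0 -> 4. State: Ivan=4, Trent=2
Event 9 (Ivan -3): Ivan: 4 -> 1. State: Ivan=1, Trent=2
Event 10 (Trent -> Ivan, 1): Trent: 2 -> 1, Ivan: 1 -> 2. State: Ivan=2, Trent=1
Event 11 (Ivan -2): Ivan: 2 -> 0. State: Ivan=0, Trent=1

Trent's final count: 1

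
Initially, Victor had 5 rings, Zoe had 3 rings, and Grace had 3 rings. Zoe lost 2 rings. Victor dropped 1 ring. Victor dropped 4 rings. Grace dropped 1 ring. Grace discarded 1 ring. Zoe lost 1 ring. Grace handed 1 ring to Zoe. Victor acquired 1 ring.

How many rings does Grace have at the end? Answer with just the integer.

Tracking counts step by step:
Start: Victor=5, Zoe=3, Grace=3
Event 1 (Zoe -2): Zoe: 3 -> 1. State: Victor=5, Zoe=1, Grace=3
Event 2 (Victor -1): Victor: 5 -> 4. State: Victor=4, Zoe=1, Grace=3
Event 3 (Victor -4): Victor: 4 -> 0. State: Victor=0, Zoe=1, Grace=3
Event 4 (Grace -1): Grace: 3 -> 2. State: Victor=0, Zoe=1, Grace=2
Event 5 (Grace -1): Grace: 2 -> 1. State: Victor=0, Zoe=1, Grace=1
Event 6 (Zoe -1): Zoe: 1 -> 0. State: Victor=0, Zoe=0, Grace=1
Event 7 (Grace -> Zoe, 1): Grace: 1 -> 0, Zoe: 0 -> 1. State: Victor=0, Zoe=1, Grace=0
Event 8 (Victor +1): Victor: 0 -> 1. State: Victor=1, Zoe=1, Grace=0

Grace's final count: 0

Answer: 0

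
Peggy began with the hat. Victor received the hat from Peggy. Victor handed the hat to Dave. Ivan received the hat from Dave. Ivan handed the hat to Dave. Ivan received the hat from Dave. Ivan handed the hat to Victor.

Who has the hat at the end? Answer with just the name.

Tracking the hat through each event:
Start: Peggy has the hat.
After event 1: Victor has the hat.
After event 2: Dave has the hat.
After event 3: Ivan has the hat.
After event 4: Dave has the hat.
After event 5: Ivan has the hat.
After event 6: Victor has the hat.

Answer: Victor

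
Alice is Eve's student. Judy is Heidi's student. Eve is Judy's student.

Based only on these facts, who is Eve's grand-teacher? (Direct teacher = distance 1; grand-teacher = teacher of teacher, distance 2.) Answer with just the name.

Reconstructing the teacher chain from the given facts:
  Heidi -> Judy -> Eve -> Alice
(each arrow means 'teacher of the next')
Positions in the chain (0 = top):
  position of Heidi: 0
  position of Judy: 1
  position of Eve: 2
  position of Alice: 3

Eve is at position 2; the grand-teacher is 2 steps up the chain, i.e. position 0: Heidi.

Answer: Heidi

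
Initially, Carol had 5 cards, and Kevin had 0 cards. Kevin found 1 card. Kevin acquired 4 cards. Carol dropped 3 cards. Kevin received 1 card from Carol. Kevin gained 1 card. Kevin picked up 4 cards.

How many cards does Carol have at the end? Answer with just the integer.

Tracking counts step by step:
Start: Carol=5, Kevin=0
Event 1 (Kevin +1): Kevin: 0 -> 1. State: Carol=5, Kevin=1
Event 2 (Kevin +4): Kevin: 1 -> 5. State: Carol=5, Kevin=5
Event 3 (Carol -3): Carol: 5 -> 2. State: Carol=2, Kevin=5
Event 4 (Carol -> Kevin, 1): Carol: 2 -> 1, Kevin: 5 -> 6. State: Carol=1, Kevin=6
Event 5 (Kevin +1): Kevin: 6 -> 7. State: Carol=1, Kevin=7
Event 6 (Kevin +4): Kevin: 7 -> 11. State: Carol=1, Kevin=11

Carol's final count: 1

Answer: 1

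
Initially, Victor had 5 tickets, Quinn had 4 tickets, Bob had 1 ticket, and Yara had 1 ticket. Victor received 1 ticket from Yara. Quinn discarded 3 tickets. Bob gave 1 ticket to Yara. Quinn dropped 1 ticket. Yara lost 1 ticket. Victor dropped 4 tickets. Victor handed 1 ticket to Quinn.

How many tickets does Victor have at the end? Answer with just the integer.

Tracking counts step by step:
Start: Victor=5, Quinn=4, Bob=1, Yara=1
Event 1 (Yara -> Victor, 1): Yara: 1 -> 0, Victor: 5 -> 6. State: Victor=6, Quinn=4, Bob=1, Yara=0
Event 2 (Quinn -3): Quinn: 4 -> 1. State: Victor=6, Quinn=1, Bob=1, Yara=0
Event 3 (Bob -> Yara, 1): Bob: 1 -> 0, Yara: 0 -> 1. State: Victor=6, Quinn=1, Bob=0, Yara=1
Event 4 (Quinn -1): Quinn: 1 -> 0. State: Victor=6, Quinn=0, Bob=0, Yara=1
Event 5 (Yara -1): Yara: 1 -> 0. State: Victor=6, Quinn=0, Bob=0, Yara=0
Event 6 (Victor -4): Victor: 6 -> 2. State: Victor=2, Quinn=0, Bob=0, Yara=0
Event 7 (Victor -> Quinn, 1): Victor: 2 -> 1, Quinn: 0 -> 1. State: Victor=1, Quinn=1, Bob=0, Yara=0

Victor's final count: 1

Answer: 1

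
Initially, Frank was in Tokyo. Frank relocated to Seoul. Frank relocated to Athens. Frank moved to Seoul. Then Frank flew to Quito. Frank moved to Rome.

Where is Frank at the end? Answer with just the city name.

Answer: Rome

Derivation:
Tracking Frank's location:
Start: Frank is in Tokyo.
After move 1: Tokyo -> Seoul. Frank is in Seoul.
After move 2: Seoul -> Athens. Frank is in Athens.
After move 3: Athens -> Seoul. Frank is in Seoul.
After move 4: Seoul -> Quito. Frank is in Quito.
After move 5: Quito -> Rome. Frank is in Rome.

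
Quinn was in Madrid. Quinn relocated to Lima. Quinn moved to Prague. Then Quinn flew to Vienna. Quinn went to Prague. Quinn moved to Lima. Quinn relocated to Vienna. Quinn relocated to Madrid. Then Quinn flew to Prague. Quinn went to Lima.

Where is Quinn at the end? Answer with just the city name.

Tracking Quinn's location:
Start: Quinn is in Madrid.
After move 1: Madrid -> Lima. Quinn is in Lima.
After move 2: Lima -> Prague. Quinn is in Prague.
After move 3: Prague -> Vienna. Quinn is in Vienna.
After move 4: Vienna -> Prague. Quinn is in Prague.
After move 5: Prague -> Lima. Quinn is in Lima.
After move 6: Lima -> Vienna. Quinn is in Vienna.
After move 7: Vienna -> Madrid. Quinn is in Madrid.
After move 8: Madrid -> Prague. Quinn is in Prague.
After move 9: Prague -> Lima. Quinn is in Lima.

Answer: Lima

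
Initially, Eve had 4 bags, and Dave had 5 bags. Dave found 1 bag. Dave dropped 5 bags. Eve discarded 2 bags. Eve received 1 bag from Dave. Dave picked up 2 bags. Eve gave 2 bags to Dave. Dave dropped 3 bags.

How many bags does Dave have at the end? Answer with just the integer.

Answer: 1

Derivation:
Tracking counts step by step:
Start: Eve=4, Dave=5
Event 1 (Dave +1): Dave: 5 -> 6. State: Eve=4, Dave=6
Event 2 (Dave -5): Dave: 6 -> 1. State: Eve=4, Dave=1
Event 3 (Eve -2): Eve: 4 -> 2. State: Eve=2, Dave=1
Event 4 (Dave -> Eve, 1): Dave: 1 -> 0, Eve: 2 -> 3. State: Eve=3, Dave=0
Event 5 (Dave +2): Dave: 0 -> 2. State: Eve=3, Dave=2
Event 6 (Eve -> Dave, 2): Eve: 3 -> 1, Dave: 2 -> 4. State: Eve=1, Dave=4
Event 7 (Dave -3): Dave: 4 -> 1. State: Eve=1, Dave=1

Dave's final count: 1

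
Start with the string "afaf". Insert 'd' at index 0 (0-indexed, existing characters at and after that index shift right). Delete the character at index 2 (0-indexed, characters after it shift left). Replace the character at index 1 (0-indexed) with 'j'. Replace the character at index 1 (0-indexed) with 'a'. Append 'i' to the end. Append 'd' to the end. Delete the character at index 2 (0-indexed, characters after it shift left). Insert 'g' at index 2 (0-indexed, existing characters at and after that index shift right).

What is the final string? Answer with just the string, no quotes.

Applying each edit step by step:
Start: "afaf"
Op 1 (insert 'd' at idx 0): "afaf" -> "dafaf"
Op 2 (delete idx 2 = 'f'): "dafaf" -> "daaf"
Op 3 (replace idx 1: 'a' -> 'j'): "daaf" -> "djaf"
Op 4 (replace idx 1: 'j' -> 'a'): "djaf" -> "daaf"
Op 5 (append 'i'): "daaf" -> "daafi"
Op 6 (append 'd'): "daafi" -> "daafid"
Op 7 (delete idx 2 = 'a'): "daafid" -> "dafid"
Op 8 (insert 'g' at idx 2): "dafid" -> "dagfid"

Answer: dagfid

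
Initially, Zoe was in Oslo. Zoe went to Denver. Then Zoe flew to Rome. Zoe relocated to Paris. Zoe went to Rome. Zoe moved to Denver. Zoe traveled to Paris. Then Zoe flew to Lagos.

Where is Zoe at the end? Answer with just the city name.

Answer: Lagos

Derivation:
Tracking Zoe's location:
Start: Zoe is in Oslo.
After move 1: Oslo -> Denver. Zoe is in Denver.
After move 2: Denver -> Rome. Zoe is in Rome.
After move 3: Rome -> Paris. Zoe is in Paris.
After move 4: Paris -> Rome. Zoe is in Rome.
After move 5: Rome -> Denver. Zoe is in Denver.
After move 6: Denver -> Paris. Zoe is in Paris.
After move 7: Paris -> Lagos. Zoe is in Lagos.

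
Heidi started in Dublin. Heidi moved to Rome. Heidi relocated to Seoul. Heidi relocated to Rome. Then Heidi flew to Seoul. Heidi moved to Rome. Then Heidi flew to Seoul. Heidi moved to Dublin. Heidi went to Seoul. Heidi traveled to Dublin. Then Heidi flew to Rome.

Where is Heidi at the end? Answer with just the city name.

Tracking Heidi's location:
Start: Heidi is in Dublin.
After move 1: Dublin -> Rome. Heidi is in Rome.
After move 2: Rome -> Seoul. Heidi is in Seoul.
After move 3: Seoul -> Rome. Heidi is in Rome.
After move 4: Rome -> Seoul. Heidi is in Seoul.
After move 5: Seoul -> Rome. Heidi is in Rome.
After move 6: Rome -> Seoul. Heidi is in Seoul.
After move 7: Seoul -> Dublin. Heidi is in Dublin.
After move 8: Dublin -> Seoul. Heidi is in Seoul.
After move 9: Seoul -> Dublin. Heidi is in Dublin.
After move 10: Dublin -> Rome. Heidi is in Rome.

Answer: Rome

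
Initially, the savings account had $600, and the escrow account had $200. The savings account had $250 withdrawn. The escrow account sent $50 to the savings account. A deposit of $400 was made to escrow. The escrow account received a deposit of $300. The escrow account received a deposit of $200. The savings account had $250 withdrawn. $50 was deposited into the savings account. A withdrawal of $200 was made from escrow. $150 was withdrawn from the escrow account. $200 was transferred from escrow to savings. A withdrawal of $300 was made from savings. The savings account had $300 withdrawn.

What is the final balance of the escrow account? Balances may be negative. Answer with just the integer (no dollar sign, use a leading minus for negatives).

Tracking account balances step by step:
Start: savings=600, escrow=200
Event 1 (withdraw 250 from savings): savings: 600 - 250 = 350. Balances: savings=350, escrow=200
Event 2 (transfer 50 escrow -> savings): escrow: 200 - 50 = 150, savings: 350 + 50 = 400. Balances: savings=400, escrow=150
Event 3 (deposit 400 to escrow): escrow: 150 + 400 = 550. Balances: savings=400, escrow=550
Event 4 (deposit 300 to escrow): escrow: 550 + 300 = 850. Balances: savings=400, escrow=850
Event 5 (deposit 200 to escrow): escrow: 850 + 200 = 1050. Balances: savings=400, escrow=1050
Event 6 (withdraw 250 from savings): savings: 400 - 250 = 150. Balances: savings=150, escrow=1050
Event 7 (deposit 50 to savings): savings: 150 + 50 = 200. Balances: savings=200, escrow=1050
Event 8 (withdraw 200 from escrow): escrow: 1050 - 200 = 850. Balances: savings=200, escrow=850
Event 9 (withdraw 150 from escrow): escrow: 850 - 150 = 700. Balances: savings=200, escrow=700
Event 10 (transfer 200 escrow -> savings): escrow: 700 - 200 = 500, savings: 200 + 200 = 400. Balances: savings=400, escrow=500
Event 11 (withdraw 300 from savings): savings: 400 - 300 = 100. Balances: savings=100, escrow=500
Event 12 (withdraw 300 from savings): savings: 100 - 300 = -200. Balances: savings=-200, escrow=500

Final balance of escrow: 500

Answer: 500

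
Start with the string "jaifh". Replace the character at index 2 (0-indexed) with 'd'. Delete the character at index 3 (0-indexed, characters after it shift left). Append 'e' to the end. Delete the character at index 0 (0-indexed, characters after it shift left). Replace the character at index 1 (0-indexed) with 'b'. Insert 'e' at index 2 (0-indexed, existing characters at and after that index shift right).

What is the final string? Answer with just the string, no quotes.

Answer: abehe

Derivation:
Applying each edit step by step:
Start: "jaifh"
Op 1 (replace idx 2: 'i' -> 'd'): "jaifh" -> "jadfh"
Op 2 (delete idx 3 = 'f'): "jadfh" -> "jadh"
Op 3 (append 'e'): "jadh" -> "jadhe"
Op 4 (delete idx 0 = 'j'): "jadhe" -> "adhe"
Op 5 (replace idx 1: 'd' -> 'b'): "adhe" -> "abhe"
Op 6 (insert 'e' at idx 2): "abhe" -> "abehe"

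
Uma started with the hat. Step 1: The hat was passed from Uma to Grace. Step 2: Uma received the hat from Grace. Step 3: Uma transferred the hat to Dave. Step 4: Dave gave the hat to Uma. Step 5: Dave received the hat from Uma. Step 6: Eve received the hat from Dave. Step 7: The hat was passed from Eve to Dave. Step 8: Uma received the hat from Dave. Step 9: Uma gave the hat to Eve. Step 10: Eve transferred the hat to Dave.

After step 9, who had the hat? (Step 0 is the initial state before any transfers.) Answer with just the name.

Answer: Eve

Derivation:
Tracking the hat holder through step 9:
After step 0 (start): Uma
After step 1: Grace
After step 2: Uma
After step 3: Dave
After step 4: Uma
After step 5: Dave
After step 6: Eve
After step 7: Dave
After step 8: Uma
After step 9: Eve

At step 9, the holder is Eve.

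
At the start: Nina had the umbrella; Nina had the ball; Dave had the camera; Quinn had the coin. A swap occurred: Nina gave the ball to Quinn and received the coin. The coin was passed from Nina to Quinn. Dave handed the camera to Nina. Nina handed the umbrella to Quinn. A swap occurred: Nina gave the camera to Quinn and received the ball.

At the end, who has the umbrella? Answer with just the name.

Answer: Quinn

Derivation:
Tracking all object holders:
Start: umbrella:Nina, ball:Nina, camera:Dave, coin:Quinn
Event 1 (swap ball<->coin: now ball:Quinn, coin:Nina). State: umbrella:Nina, ball:Quinn, camera:Dave, coin:Nina
Event 2 (give coin: Nina -> Quinn). State: umbrella:Nina, ball:Quinn, camera:Dave, coin:Quinn
Event 3 (give camera: Dave -> Nina). State: umbrella:Nina, ball:Quinn, camera:Nina, coin:Quinn
Event 4 (give umbrella: Nina -> Quinn). State: umbrella:Quinn, ball:Quinn, camera:Nina, coin:Quinn
Event 5 (swap camera<->ball: now camera:Quinn, ball:Nina). State: umbrella:Quinn, ball:Nina, camera:Quinn, coin:Quinn

Final state: umbrella:Quinn, ball:Nina, camera:Quinn, coin:Quinn
The umbrella is held by Quinn.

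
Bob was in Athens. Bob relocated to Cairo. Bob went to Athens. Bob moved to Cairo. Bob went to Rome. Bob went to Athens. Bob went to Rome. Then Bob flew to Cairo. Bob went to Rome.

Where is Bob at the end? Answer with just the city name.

Answer: Rome

Derivation:
Tracking Bob's location:
Start: Bob is in Athens.
After move 1: Athens -> Cairo. Bob is in Cairo.
After move 2: Cairo -> Athens. Bob is in Athens.
After move 3: Athens -> Cairo. Bob is in Cairo.
After move 4: Cairo -> Rome. Bob is in Rome.
After move 5: Rome -> Athens. Bob is in Athens.
After move 6: Athens -> Rome. Bob is in Rome.
After move 7: Rome -> Cairo. Bob is in Cairo.
After move 8: Cairo -> Rome. Bob is in Rome.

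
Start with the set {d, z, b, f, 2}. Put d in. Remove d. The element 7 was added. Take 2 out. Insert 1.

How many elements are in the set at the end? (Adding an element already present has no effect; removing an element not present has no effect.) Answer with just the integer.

Tracking the set through each operation:
Start: {2, b, d, f, z}
Event 1 (add d): already present, no change. Set: {2, b, d, f, z}
Event 2 (remove d): removed. Set: {2, b, f, z}
Event 3 (add 7): added. Set: {2, 7, b, f, z}
Event 4 (remove 2): removed. Set: {7, b, f, z}
Event 5 (add 1): added. Set: {1, 7, b, f, z}

Final set: {1, 7, b, f, z} (size 5)

Answer: 5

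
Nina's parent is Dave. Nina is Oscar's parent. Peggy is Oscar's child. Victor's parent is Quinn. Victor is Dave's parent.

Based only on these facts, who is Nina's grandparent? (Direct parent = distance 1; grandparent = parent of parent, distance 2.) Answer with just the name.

Answer: Victor

Derivation:
Reconstructing the parent chain from the given facts:
  Quinn -> Victor -> Dave -> Nina -> Oscar -> Peggy
(each arrow means 'parent of the next')
Positions in the chain (0 = top):
  position of Quinn: 0
  position of Victor: 1
  position of Dave: 2
  position of Nina: 3
  position of Oscar: 4
  position of Peggy: 5

Nina is at position 3; the grandparent is 2 steps up the chain, i.e. position 1: Victor.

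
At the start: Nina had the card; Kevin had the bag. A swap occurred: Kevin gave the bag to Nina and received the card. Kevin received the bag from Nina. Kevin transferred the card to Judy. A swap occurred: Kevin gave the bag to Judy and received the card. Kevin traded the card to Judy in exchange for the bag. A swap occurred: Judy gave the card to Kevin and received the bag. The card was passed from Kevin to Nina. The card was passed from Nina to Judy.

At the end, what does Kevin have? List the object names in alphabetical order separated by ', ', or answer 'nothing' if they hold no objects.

Tracking all object holders:
Start: card:Nina, bag:Kevin
Event 1 (swap bag<->card: now bag:Nina, card:Kevin). State: card:Kevin, bag:Nina
Event 2 (give bag: Nina -> Kevin). State: card:Kevin, bag:Kevin
Event 3 (give card: Kevin -> Judy). State: card:Judy, bag:Kevin
Event 4 (swap bag<->card: now bag:Judy, card:Kevin). State: card:Kevin, bag:Judy
Event 5 (swap card<->bag: now card:Judy, bag:Kevin). State: card:Judy, bag:Kevin
Event 6 (swap card<->bag: now card:Kevin, bag:Judy). State: card:Kevin, bag:Judy
Event 7 (give card: Kevin -> Nina). State: card:Nina, bag:Judy
Event 8 (give card: Nina -> Judy). State: card:Judy, bag:Judy

Final state: card:Judy, bag:Judy
Kevin holds: (nothing).

Answer: nothing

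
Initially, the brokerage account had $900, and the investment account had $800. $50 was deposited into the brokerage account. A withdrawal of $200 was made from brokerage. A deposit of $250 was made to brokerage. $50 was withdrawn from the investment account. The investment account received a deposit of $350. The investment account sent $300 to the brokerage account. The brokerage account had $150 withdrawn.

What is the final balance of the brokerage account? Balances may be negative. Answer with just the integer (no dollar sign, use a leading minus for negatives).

Answer: 1150

Derivation:
Tracking account balances step by step:
Start: brokerage=900, investment=800
Event 1 (deposit 50 to brokerage): brokerage: 900 + 50 = 950. Balances: brokerage=950, investment=800
Event 2 (withdraw 200 from brokerage): brokerage: 950 - 200 = 750. Balances: brokerage=750, investment=800
Event 3 (deposit 250 to brokerage): brokerage: 750 + 250 = 1000. Balances: brokerage=1000, investment=800
Event 4 (withdraw 50 from investment): investment: 800 - 50 = 750. Balances: brokerage=1000, investment=750
Event 5 (deposit 350 to investment): investment: 750 + 350 = 1100. Balances: brokerage=1000, investment=1100
Event 6 (transfer 300 investment -> brokerage): investment: 1100 - 300 = 800, brokerage: 1000 + 300 = 1300. Balances: brokerage=1300, investment=800
Event 7 (withdraw 150 from brokerage): brokerage: 1300 - 150 = 1150. Balances: brokerage=1150, investment=800

Final balance of brokerage: 1150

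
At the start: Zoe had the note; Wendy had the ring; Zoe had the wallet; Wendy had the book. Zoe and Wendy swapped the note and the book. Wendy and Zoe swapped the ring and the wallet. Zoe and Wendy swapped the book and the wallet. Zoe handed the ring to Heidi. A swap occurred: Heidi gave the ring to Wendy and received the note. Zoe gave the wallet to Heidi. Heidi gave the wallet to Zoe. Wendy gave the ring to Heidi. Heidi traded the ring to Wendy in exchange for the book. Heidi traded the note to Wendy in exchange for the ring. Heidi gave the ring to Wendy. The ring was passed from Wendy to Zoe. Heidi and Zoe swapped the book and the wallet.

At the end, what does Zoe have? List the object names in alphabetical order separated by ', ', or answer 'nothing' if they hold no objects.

Tracking all object holders:
Start: note:Zoe, ring:Wendy, wallet:Zoe, book:Wendy
Event 1 (swap note<->book: now note:Wendy, book:Zoe). State: note:Wendy, ring:Wendy, wallet:Zoe, book:Zoe
Event 2 (swap ring<->wallet: now ring:Zoe, wallet:Wendy). State: note:Wendy, ring:Zoe, wallet:Wendy, book:Zoe
Event 3 (swap book<->wallet: now book:Wendy, wallet:Zoe). State: note:Wendy, ring:Zoe, wallet:Zoe, book:Wendy
Event 4 (give ring: Zoe -> Heidi). State: note:Wendy, ring:Heidi, wallet:Zoe, book:Wendy
Event 5 (swap ring<->note: now ring:Wendy, note:Heidi). State: note:Heidi, ring:Wendy, wallet:Zoe, book:Wendy
Event 6 (give wallet: Zoe -> Heidi). State: note:Heidi, ring:Wendy, wallet:Heidi, book:Wendy
Event 7 (give wallet: Heidi -> Zoe). State: note:Heidi, ring:Wendy, wallet:Zoe, book:Wendy
Event 8 (give ring: Wendy -> Heidi). State: note:Heidi, ring:Heidi, wallet:Zoe, book:Wendy
Event 9 (swap ring<->book: now ring:Wendy, book:Heidi). State: note:Heidi, ring:Wendy, wallet:Zoe, book:Heidi
Event 10 (swap note<->ring: now note:Wendy, ring:Heidi). State: note:Wendy, ring:Heidi, wallet:Zoe, book:Heidi
Event 11 (give ring: Heidi -> Wendy). State: note:Wendy, ring:Wendy, wallet:Zoe, book:Heidi
Event 12 (give ring: Wendy -> Zoe). State: note:Wendy, ring:Zoe, wallet:Zoe, book:Heidi
Event 13 (swap book<->wallet: now book:Zoe, wallet:Heidi). State: note:Wendy, ring:Zoe, wallet:Heidi, book:Zoe

Final state: note:Wendy, ring:Zoe, wallet:Heidi, book:Zoe
Zoe holds: book, ring.

Answer: book, ring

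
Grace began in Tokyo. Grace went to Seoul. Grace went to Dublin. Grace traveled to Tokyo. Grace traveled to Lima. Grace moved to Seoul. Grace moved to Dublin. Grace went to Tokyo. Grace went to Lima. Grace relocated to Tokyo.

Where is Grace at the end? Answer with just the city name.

Tracking Grace's location:
Start: Grace is in Tokyo.
After move 1: Tokyo -> Seoul. Grace is in Seoul.
After move 2: Seoul -> Dublin. Grace is in Dublin.
After move 3: Dublin -> Tokyo. Grace is in Tokyo.
After move 4: Tokyo -> Lima. Grace is in Lima.
After move 5: Lima -> Seoul. Grace is in Seoul.
After move 6: Seoul -> Dublin. Grace is in Dublin.
After move 7: Dublin -> Tokyo. Grace is in Tokyo.
After move 8: Tokyo -> Lima. Grace is in Lima.
After move 9: Lima -> Tokyo. Grace is in Tokyo.

Answer: Tokyo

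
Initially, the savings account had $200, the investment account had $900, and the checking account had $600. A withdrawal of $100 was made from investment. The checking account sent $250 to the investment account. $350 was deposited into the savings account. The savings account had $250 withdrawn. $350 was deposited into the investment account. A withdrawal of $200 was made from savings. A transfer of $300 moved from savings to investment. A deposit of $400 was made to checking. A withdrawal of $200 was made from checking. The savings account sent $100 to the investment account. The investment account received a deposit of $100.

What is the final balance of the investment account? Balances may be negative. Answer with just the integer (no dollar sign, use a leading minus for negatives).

Tracking account balances step by step:
Start: savings=200, investment=900, checking=600
Event 1 (withdraw 100 from investment): investment: 900 - 100 = 800. Balances: savings=200, investment=800, checking=600
Event 2 (transfer 250 checking -> investment): checking: 600 - 250 = 350, investment: 800 + 250 = 1050. Balances: savings=200, investment=1050, checking=350
Event 3 (deposit 350 to savings): savings: 200 + 350 = 550. Balances: savings=550, investment=1050, checking=350
Event 4 (withdraw 250 from savings): savings: 550 - 250 = 300. Balances: savings=300, investment=1050, checking=350
Event 5 (deposit 350 to investment): investment: 1050 + 350 = 1400. Balances: savings=300, investment=1400, checking=350
Event 6 (withdraw 200 from savings): savings: 300 - 200 = 100. Balances: savings=100, investment=1400, checking=350
Event 7 (transfer 300 savings -> investment): savings: 100 - 300 = -200, investment: 1400 + 300 = 1700. Balances: savings=-200, investment=1700, checking=350
Event 8 (deposit 400 to checking): checking: 350 + 400 = 750. Balances: savings=-200, investment=1700, checking=750
Event 9 (withdraw 200 from checking): checking: 750 - 200 = 550. Balances: savings=-200, investment=1700, checking=550
Event 10 (transfer 100 savings -> investment): savings: -200 - 100 = -300, investment: 1700 + 100 = 1800. Balances: savings=-300, investment=1800, checking=550
Event 11 (deposit 100 to investment): investment: 1800 + 100 = 1900. Balances: savings=-300, investment=1900, checking=550

Final balance of investment: 1900

Answer: 1900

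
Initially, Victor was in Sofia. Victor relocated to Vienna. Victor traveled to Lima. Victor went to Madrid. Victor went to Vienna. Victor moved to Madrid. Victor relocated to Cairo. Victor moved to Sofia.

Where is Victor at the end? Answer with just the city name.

Answer: Sofia

Derivation:
Tracking Victor's location:
Start: Victor is in Sofia.
After move 1: Sofia -> Vienna. Victor is in Vienna.
After move 2: Vienna -> Lima. Victor is in Lima.
After move 3: Lima -> Madrid. Victor is in Madrid.
After move 4: Madrid -> Vienna. Victor is in Vienna.
After move 5: Vienna -> Madrid. Victor is in Madrid.
After move 6: Madrid -> Cairo. Victor is in Cairo.
After move 7: Cairo -> Sofia. Victor is in Sofia.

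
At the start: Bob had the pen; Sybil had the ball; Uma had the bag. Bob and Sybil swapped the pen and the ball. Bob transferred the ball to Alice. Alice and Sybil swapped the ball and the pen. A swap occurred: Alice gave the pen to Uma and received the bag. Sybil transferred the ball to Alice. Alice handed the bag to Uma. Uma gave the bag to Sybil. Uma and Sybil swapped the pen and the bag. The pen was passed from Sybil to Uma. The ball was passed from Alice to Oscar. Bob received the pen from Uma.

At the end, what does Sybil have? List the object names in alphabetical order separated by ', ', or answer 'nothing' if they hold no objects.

Answer: nothing

Derivation:
Tracking all object holders:
Start: pen:Bob, ball:Sybil, bag:Uma
Event 1 (swap pen<->ball: now pen:Sybil, ball:Bob). State: pen:Sybil, ball:Bob, bag:Uma
Event 2 (give ball: Bob -> Alice). State: pen:Sybil, ball:Alice, bag:Uma
Event 3 (swap ball<->pen: now ball:Sybil, pen:Alice). State: pen:Alice, ball:Sybil, bag:Uma
Event 4 (swap pen<->bag: now pen:Uma, bag:Alice). State: pen:Uma, ball:Sybil, bag:Alice
Event 5 (give ball: Sybil -> Alice). State: pen:Uma, ball:Alice, bag:Alice
Event 6 (give bag: Alice -> Uma). State: pen:Uma, ball:Alice, bag:Uma
Event 7 (give bag: Uma -> Sybil). State: pen:Uma, ball:Alice, bag:Sybil
Event 8 (swap pen<->bag: now pen:Sybil, bag:Uma). State: pen:Sybil, ball:Alice, bag:Uma
Event 9 (give pen: Sybil -> Uma). State: pen:Uma, ball:Alice, bag:Uma
Event 10 (give ball: Alice -> Oscar). State: pen:Uma, ball:Oscar, bag:Uma
Event 11 (give pen: Uma -> Bob). State: pen:Bob, ball:Oscar, bag:Uma

Final state: pen:Bob, ball:Oscar, bag:Uma
Sybil holds: (nothing).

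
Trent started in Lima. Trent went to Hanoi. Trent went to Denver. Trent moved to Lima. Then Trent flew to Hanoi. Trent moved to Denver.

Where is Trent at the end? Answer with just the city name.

Tracking Trent's location:
Start: Trent is in Lima.
After move 1: Lima -> Hanoi. Trent is in Hanoi.
After move 2: Hanoi -> Denver. Trent is in Denver.
After move 3: Denver -> Lima. Trent is in Lima.
After move 4: Lima -> Hanoi. Trent is in Hanoi.
After move 5: Hanoi -> Denver. Trent is in Denver.

Answer: Denver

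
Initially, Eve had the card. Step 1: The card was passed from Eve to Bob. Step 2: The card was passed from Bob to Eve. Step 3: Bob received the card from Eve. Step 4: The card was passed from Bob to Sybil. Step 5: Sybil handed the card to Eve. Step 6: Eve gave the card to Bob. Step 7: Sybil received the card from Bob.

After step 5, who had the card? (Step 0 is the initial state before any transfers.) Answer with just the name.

Tracking the card holder through step 5:
After step 0 (start): Eve
After step 1: Bob
After step 2: Eve
After step 3: Bob
After step 4: Sybil
After step 5: Eve

At step 5, the holder is Eve.

Answer: Eve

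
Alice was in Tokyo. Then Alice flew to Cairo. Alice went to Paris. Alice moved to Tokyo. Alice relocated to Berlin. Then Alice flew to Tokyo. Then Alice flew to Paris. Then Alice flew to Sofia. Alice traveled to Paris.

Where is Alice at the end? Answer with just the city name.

Answer: Paris

Derivation:
Tracking Alice's location:
Start: Alice is in Tokyo.
After move 1: Tokyo -> Cairo. Alice is in Cairo.
After move 2: Cairo -> Paris. Alice is in Paris.
After move 3: Paris -> Tokyo. Alice is in Tokyo.
After move 4: Tokyo -> Berlin. Alice is in Berlin.
After move 5: Berlin -> Tokyo. Alice is in Tokyo.
After move 6: Tokyo -> Paris. Alice is in Paris.
After move 7: Paris -> Sofia. Alice is in Sofia.
After move 8: Sofia -> Paris. Alice is in Paris.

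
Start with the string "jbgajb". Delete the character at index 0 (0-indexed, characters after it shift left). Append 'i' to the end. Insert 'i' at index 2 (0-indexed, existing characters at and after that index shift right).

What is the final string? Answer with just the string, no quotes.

Applying each edit step by step:
Start: "jbgajb"
Op 1 (delete idx 0 = 'j'): "jbgajb" -> "bgajb"
Op 2 (append 'i'): "bgajb" -> "bgajbi"
Op 3 (insert 'i' at idx 2): "bgajbi" -> "bgiajbi"

Answer: bgiajbi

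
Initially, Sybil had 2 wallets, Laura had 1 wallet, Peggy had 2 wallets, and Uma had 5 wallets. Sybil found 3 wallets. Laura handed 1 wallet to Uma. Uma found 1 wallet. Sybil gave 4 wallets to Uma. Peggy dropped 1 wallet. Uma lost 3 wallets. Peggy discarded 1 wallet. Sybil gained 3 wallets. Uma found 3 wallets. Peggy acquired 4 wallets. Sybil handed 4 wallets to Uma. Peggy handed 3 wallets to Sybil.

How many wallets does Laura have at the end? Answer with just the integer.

Answer: 0

Derivation:
Tracking counts step by step:
Start: Sybil=2, Laura=1, Peggy=2, Uma=5
Event 1 (Sybil +3): Sybil: 2 -> 5. State: Sybil=5, Laura=1, Peggy=2, Uma=5
Event 2 (Laura -> Uma, 1): Laura: 1 -> 0, Uma: 5 -> 6. State: Sybil=5, Laura=0, Peggy=2, Uma=6
Event 3 (Uma +1): Uma: 6 -> 7. State: Sybil=5, Laura=0, Peggy=2, Uma=7
Event 4 (Sybil -> Uma, 4): Sybil: 5 -> 1, Uma: 7 -> 11. State: Sybil=1, Laura=0, Peggy=2, Uma=11
Event 5 (Peggy -1): Peggy: 2 -> 1. State: Sybil=1, Laura=0, Peggy=1, Uma=11
Event 6 (Uma -3): Uma: 11 -> 8. State: Sybil=1, Laura=0, Peggy=1, Uma=8
Event 7 (Peggy -1): Peggy: 1 -> 0. State: Sybil=1, Laura=0, Peggy=0, Uma=8
Event 8 (Sybil +3): Sybil: 1 -> 4. State: Sybil=4, Laura=0, Peggy=0, Uma=8
Event 9 (Uma +3): Uma: 8 -> 11. State: Sybil=4, Laura=0, Peggy=0, Uma=11
Event 10 (Peggy +4): Peggy: 0 -> 4. State: Sybil=4, Laura=0, Peggy=4, Uma=11
Event 11 (Sybil -> Uma, 4): Sybil: 4 -> 0, Uma: 11 -> 15. State: Sybil=0, Laura=0, Peggy=4, Uma=15
Event 12 (Peggy -> Sybil, 3): Peggy: 4 -> 1, Sybil: 0 -> 3. State: Sybil=3, Laura=0, Peggy=1, Uma=15

Laura's final count: 0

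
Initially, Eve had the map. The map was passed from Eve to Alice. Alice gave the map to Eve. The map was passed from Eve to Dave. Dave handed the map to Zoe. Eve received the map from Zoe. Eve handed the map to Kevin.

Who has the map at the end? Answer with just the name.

Answer: Kevin

Derivation:
Tracking the map through each event:
Start: Eve has the map.
After event 1: Alice has the map.
After event 2: Eve has the map.
After event 3: Dave has the map.
After event 4: Zoe has the map.
After event 5: Eve has the map.
After event 6: Kevin has the map.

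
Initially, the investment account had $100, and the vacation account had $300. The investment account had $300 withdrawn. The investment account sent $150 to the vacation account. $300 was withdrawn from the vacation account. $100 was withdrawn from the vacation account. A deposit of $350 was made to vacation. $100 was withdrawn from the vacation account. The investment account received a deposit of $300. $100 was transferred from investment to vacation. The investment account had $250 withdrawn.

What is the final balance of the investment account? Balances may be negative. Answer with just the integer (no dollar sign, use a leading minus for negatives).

Answer: -400

Derivation:
Tracking account balances step by step:
Start: investment=100, vacation=300
Event 1 (withdraw 300 from investment): investment: 100 - 300 = -200. Balances: investment=-200, vacation=300
Event 2 (transfer 150 investment -> vacation): investment: -200 - 150 = -350, vacation: 300 + 150 = 450. Balances: investment=-350, vacation=450
Event 3 (withdraw 300 from vacation): vacation: 450 - 300 = 150. Balances: investment=-350, vacation=150
Event 4 (withdraw 100 from vacation): vacation: 150 - 100 = 50. Balances: investment=-350, vacation=50
Event 5 (deposit 350 to vacation): vacation: 50 + 350 = 400. Balances: investment=-350, vacation=400
Event 6 (withdraw 100 from vacation): vacation: 400 - 100 = 300. Balances: investment=-350, vacation=300
Event 7 (deposit 300 to investment): investment: -350 + 300 = -50. Balances: investment=-50, vacation=300
Event 8 (transfer 100 investment -> vacation): investment: -50 - 100 = -150, vacation: 300 + 100 = 400. Balances: investment=-150, vacation=400
Event 9 (withdraw 250 from investment): investment: -150 - 250 = -400. Balances: investment=-400, vacation=400

Final balance of investment: -400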